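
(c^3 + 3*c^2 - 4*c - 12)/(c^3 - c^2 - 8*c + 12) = (c + 2)/(c - 2)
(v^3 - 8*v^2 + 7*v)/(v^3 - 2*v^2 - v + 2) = v*(v - 7)/(v^2 - v - 2)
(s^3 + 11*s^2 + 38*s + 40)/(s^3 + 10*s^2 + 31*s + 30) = (s + 4)/(s + 3)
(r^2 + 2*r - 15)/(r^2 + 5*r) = (r - 3)/r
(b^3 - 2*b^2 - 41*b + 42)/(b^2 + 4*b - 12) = (b^2 - 8*b + 7)/(b - 2)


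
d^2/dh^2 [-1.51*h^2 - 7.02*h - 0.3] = -3.02000000000000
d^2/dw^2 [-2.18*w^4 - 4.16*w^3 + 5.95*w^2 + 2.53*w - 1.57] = -26.16*w^2 - 24.96*w + 11.9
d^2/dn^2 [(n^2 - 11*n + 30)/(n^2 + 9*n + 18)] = 8*(-5*n^3 + 9*n^2 + 351*n + 999)/(n^6 + 27*n^5 + 297*n^4 + 1701*n^3 + 5346*n^2 + 8748*n + 5832)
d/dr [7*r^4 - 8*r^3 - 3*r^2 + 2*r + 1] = 28*r^3 - 24*r^2 - 6*r + 2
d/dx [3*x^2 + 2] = 6*x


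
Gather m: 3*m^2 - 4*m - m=3*m^2 - 5*m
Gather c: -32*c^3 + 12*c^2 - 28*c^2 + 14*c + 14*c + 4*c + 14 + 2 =-32*c^3 - 16*c^2 + 32*c + 16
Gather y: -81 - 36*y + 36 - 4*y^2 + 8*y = -4*y^2 - 28*y - 45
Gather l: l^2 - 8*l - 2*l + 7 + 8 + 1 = l^2 - 10*l + 16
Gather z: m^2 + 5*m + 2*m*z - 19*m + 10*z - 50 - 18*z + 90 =m^2 - 14*m + z*(2*m - 8) + 40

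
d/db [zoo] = 0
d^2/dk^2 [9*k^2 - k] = 18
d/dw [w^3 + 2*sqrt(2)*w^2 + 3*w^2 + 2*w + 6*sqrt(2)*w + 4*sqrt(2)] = 3*w^2 + 4*sqrt(2)*w + 6*w + 2 + 6*sqrt(2)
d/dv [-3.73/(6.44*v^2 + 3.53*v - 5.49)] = (48.0424*v + 13.1669)/(6.44*v^2 + 3.53*v - 5.49)^2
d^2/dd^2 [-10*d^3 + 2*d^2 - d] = 4 - 60*d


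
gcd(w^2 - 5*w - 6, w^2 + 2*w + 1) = w + 1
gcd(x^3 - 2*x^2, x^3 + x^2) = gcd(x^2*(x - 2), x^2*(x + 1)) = x^2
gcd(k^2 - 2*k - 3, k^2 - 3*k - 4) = k + 1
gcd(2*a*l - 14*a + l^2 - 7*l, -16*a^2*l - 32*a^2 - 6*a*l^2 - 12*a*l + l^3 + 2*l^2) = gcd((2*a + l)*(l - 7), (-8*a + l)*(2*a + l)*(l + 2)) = 2*a + l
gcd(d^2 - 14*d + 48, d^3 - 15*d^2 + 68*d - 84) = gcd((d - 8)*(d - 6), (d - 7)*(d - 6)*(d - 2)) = d - 6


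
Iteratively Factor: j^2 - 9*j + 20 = (j - 5)*(j - 4)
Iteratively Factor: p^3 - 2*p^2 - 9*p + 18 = (p + 3)*(p^2 - 5*p + 6) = (p - 2)*(p + 3)*(p - 3)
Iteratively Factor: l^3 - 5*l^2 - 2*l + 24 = (l + 2)*(l^2 - 7*l + 12) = (l - 3)*(l + 2)*(l - 4)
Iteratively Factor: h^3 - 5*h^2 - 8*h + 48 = (h + 3)*(h^2 - 8*h + 16) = (h - 4)*(h + 3)*(h - 4)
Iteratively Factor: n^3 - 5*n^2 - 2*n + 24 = (n - 4)*(n^2 - n - 6) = (n - 4)*(n - 3)*(n + 2)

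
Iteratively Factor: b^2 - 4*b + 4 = (b - 2)*(b - 2)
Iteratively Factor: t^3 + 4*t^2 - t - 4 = (t + 1)*(t^2 + 3*t - 4) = (t + 1)*(t + 4)*(t - 1)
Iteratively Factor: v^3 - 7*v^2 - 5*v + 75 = (v - 5)*(v^2 - 2*v - 15) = (v - 5)^2*(v + 3)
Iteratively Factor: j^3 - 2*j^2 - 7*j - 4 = (j - 4)*(j^2 + 2*j + 1) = (j - 4)*(j + 1)*(j + 1)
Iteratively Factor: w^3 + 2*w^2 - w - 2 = (w + 1)*(w^2 + w - 2) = (w - 1)*(w + 1)*(w + 2)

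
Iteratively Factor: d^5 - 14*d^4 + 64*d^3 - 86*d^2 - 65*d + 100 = (d - 5)*(d^4 - 9*d^3 + 19*d^2 + 9*d - 20) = (d - 5)*(d + 1)*(d^3 - 10*d^2 + 29*d - 20) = (d - 5)*(d - 4)*(d + 1)*(d^2 - 6*d + 5) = (d - 5)*(d - 4)*(d - 1)*(d + 1)*(d - 5)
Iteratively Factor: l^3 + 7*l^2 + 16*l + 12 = (l + 2)*(l^2 + 5*l + 6) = (l + 2)*(l + 3)*(l + 2)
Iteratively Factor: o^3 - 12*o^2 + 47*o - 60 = (o - 4)*(o^2 - 8*o + 15) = (o - 5)*(o - 4)*(o - 3)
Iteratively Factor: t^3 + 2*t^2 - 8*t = (t)*(t^2 + 2*t - 8) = t*(t - 2)*(t + 4)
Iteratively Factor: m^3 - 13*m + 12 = (m - 1)*(m^2 + m - 12) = (m - 3)*(m - 1)*(m + 4)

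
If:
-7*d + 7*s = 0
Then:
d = s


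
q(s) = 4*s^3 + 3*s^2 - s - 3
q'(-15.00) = 2609.00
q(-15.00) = -12813.00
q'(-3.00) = 89.00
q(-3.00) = -81.00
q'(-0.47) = -1.17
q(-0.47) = -2.28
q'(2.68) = 101.27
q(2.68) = 92.86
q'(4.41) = 258.84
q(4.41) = 394.00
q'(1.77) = 47.21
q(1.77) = 26.81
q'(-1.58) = 19.48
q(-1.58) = -9.71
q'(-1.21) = 9.31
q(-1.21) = -4.48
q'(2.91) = 118.08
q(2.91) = 118.06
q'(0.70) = 9.08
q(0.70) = -0.86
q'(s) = 12*s^2 + 6*s - 1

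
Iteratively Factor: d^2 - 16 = (d - 4)*(d + 4)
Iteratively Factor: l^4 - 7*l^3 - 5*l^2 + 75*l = (l + 3)*(l^3 - 10*l^2 + 25*l) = l*(l + 3)*(l^2 - 10*l + 25) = l*(l - 5)*(l + 3)*(l - 5)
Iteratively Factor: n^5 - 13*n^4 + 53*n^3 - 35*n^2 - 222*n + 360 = (n - 4)*(n^4 - 9*n^3 + 17*n^2 + 33*n - 90) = (n - 4)*(n - 3)*(n^3 - 6*n^2 - n + 30) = (n - 4)*(n - 3)*(n + 2)*(n^2 - 8*n + 15) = (n - 4)*(n - 3)^2*(n + 2)*(n - 5)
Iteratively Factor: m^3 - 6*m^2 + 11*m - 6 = (m - 3)*(m^2 - 3*m + 2) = (m - 3)*(m - 1)*(m - 2)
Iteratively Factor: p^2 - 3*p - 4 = (p + 1)*(p - 4)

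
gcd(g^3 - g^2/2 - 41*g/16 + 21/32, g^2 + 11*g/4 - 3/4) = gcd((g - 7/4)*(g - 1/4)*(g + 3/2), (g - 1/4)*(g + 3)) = g - 1/4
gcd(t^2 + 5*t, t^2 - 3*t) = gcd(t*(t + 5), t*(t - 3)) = t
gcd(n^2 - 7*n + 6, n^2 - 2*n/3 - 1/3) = n - 1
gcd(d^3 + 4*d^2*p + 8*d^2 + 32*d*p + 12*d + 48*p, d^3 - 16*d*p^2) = d + 4*p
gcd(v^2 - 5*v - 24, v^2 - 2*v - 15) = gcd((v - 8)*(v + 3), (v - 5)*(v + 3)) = v + 3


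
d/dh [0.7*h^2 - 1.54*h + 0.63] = 1.4*h - 1.54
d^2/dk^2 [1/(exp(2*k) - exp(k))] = -((exp(k) - 1)*(4*exp(k) - 1) - 2*(2*exp(k) - 1)^2)*exp(-k)/(exp(k) - 1)^3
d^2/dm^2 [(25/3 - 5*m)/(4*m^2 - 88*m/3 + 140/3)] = 5*(27*(m - 3)*(3*m^2 - 22*m + 35) - 4*(3*m - 11)^2*(3*m - 5))/(2*(3*m^2 - 22*m + 35)^3)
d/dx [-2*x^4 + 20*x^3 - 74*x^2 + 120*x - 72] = -8*x^3 + 60*x^2 - 148*x + 120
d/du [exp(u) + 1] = exp(u)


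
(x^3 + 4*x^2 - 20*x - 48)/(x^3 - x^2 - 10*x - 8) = (x + 6)/(x + 1)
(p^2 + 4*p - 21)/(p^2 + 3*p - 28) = (p - 3)/(p - 4)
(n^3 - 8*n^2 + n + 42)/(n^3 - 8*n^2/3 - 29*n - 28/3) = 3*(n^2 - n - 6)/(3*n^2 + 13*n + 4)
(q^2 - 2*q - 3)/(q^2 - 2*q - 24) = (-q^2 + 2*q + 3)/(-q^2 + 2*q + 24)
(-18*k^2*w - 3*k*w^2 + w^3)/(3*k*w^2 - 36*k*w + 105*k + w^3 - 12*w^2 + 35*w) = w*(-6*k + w)/(w^2 - 12*w + 35)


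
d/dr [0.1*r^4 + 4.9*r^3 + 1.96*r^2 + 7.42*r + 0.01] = 0.4*r^3 + 14.7*r^2 + 3.92*r + 7.42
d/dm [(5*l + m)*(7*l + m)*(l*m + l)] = l*(35*l^2 + 24*l*m + 12*l + 3*m^2 + 2*m)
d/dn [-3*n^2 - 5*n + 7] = -6*n - 5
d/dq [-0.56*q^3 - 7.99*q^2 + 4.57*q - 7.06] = -1.68*q^2 - 15.98*q + 4.57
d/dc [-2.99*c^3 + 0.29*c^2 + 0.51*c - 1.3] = -8.97*c^2 + 0.58*c + 0.51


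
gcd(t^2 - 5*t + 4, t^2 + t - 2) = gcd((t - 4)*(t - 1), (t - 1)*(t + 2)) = t - 1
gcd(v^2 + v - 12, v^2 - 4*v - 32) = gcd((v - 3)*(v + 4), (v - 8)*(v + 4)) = v + 4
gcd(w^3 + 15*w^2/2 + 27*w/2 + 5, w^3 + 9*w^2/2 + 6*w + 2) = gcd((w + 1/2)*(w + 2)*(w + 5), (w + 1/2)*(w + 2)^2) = w^2 + 5*w/2 + 1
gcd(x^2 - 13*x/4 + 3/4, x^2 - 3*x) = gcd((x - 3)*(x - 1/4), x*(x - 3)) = x - 3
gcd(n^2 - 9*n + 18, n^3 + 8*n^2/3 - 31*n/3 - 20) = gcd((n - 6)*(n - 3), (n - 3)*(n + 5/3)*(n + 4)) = n - 3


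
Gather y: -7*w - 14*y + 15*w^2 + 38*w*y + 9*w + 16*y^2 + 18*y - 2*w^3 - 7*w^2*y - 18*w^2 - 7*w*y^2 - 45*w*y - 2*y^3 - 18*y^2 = -2*w^3 - 3*w^2 + 2*w - 2*y^3 + y^2*(-7*w - 2) + y*(-7*w^2 - 7*w + 4)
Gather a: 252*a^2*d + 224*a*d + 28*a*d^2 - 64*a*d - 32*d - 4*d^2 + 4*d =252*a^2*d + a*(28*d^2 + 160*d) - 4*d^2 - 28*d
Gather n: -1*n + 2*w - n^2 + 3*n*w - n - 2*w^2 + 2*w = -n^2 + n*(3*w - 2) - 2*w^2 + 4*w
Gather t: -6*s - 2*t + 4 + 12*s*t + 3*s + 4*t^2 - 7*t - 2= -3*s + 4*t^2 + t*(12*s - 9) + 2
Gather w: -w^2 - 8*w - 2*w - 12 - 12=-w^2 - 10*w - 24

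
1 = 1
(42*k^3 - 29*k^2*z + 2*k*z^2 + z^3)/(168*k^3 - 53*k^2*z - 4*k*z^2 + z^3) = (-2*k + z)/(-8*k + z)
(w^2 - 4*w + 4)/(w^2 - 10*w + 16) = (w - 2)/(w - 8)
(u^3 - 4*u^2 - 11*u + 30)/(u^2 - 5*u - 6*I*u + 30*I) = (u^2 + u - 6)/(u - 6*I)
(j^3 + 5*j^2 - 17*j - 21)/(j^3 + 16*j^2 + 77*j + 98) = (j^2 - 2*j - 3)/(j^2 + 9*j + 14)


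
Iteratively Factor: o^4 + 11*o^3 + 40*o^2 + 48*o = (o)*(o^3 + 11*o^2 + 40*o + 48) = o*(o + 3)*(o^2 + 8*o + 16) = o*(o + 3)*(o + 4)*(o + 4)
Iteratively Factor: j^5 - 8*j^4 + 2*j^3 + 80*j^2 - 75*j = (j - 1)*(j^4 - 7*j^3 - 5*j^2 + 75*j) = (j - 5)*(j - 1)*(j^3 - 2*j^2 - 15*j) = (j - 5)*(j - 1)*(j + 3)*(j^2 - 5*j) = (j - 5)^2*(j - 1)*(j + 3)*(j)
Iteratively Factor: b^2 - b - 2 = (b + 1)*(b - 2)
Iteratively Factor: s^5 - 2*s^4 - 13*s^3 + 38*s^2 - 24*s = (s + 4)*(s^4 - 6*s^3 + 11*s^2 - 6*s) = (s - 2)*(s + 4)*(s^3 - 4*s^2 + 3*s) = (s - 3)*(s - 2)*(s + 4)*(s^2 - s) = (s - 3)*(s - 2)*(s - 1)*(s + 4)*(s)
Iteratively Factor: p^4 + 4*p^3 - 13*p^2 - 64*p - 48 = (p + 1)*(p^3 + 3*p^2 - 16*p - 48) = (p + 1)*(p + 4)*(p^2 - p - 12) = (p + 1)*(p + 3)*(p + 4)*(p - 4)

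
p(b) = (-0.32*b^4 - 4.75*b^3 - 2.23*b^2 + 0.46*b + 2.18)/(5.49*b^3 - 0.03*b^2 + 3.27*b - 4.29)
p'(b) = (-16.47*b^2 + 0.06*b - 3.27)*(-0.32*b^4 - 4.75*b^3 - 2.23*b^2 + 0.46*b + 2.18)/(5.49*b^3 - 0.03*b^2 + 3.27*b - 4.29)^2 + (-1.28*b^3 - 14.25*b^2 - 4.46*b + 0.46)/(5.49*b^3 - 0.03*b^2 + 3.27*b - 4.29) = (-1.7568*b^6 + 0.0191999999999837*b^5 + 9.246*b^4 - 30.6246*b^3 + 17.9496*b^2 + 19.2642*b - 9.102)/(30.1401*b^6 - 0.3294*b^5 + 35.9055*b^4 - 47.3004*b^3 + 10.9503*b^2 - 28.0566*b + 18.4041)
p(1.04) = -1.04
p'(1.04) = 0.16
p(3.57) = -1.14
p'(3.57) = -0.05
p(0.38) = -0.64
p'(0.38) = -0.09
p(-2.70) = -0.50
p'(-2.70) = 0.03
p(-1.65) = -0.42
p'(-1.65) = 0.15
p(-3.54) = -0.51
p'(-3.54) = -0.01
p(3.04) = -1.11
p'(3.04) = -0.05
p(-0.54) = -0.29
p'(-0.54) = -0.18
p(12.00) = -1.59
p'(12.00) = -0.06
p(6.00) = -1.26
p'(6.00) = -0.05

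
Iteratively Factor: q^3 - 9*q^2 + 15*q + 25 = (q + 1)*(q^2 - 10*q + 25) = (q - 5)*(q + 1)*(q - 5)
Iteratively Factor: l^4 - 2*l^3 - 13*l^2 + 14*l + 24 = (l + 1)*(l^3 - 3*l^2 - 10*l + 24) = (l - 2)*(l + 1)*(l^2 - l - 12) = (l - 4)*(l - 2)*(l + 1)*(l + 3)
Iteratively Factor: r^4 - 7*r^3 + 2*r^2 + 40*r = (r + 2)*(r^3 - 9*r^2 + 20*r) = (r - 5)*(r + 2)*(r^2 - 4*r) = r*(r - 5)*(r + 2)*(r - 4)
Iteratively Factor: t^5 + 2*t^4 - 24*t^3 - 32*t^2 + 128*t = (t - 2)*(t^4 + 4*t^3 - 16*t^2 - 64*t) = (t - 4)*(t - 2)*(t^3 + 8*t^2 + 16*t) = (t - 4)*(t - 2)*(t + 4)*(t^2 + 4*t) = t*(t - 4)*(t - 2)*(t + 4)*(t + 4)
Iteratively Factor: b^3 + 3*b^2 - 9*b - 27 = (b - 3)*(b^2 + 6*b + 9) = (b - 3)*(b + 3)*(b + 3)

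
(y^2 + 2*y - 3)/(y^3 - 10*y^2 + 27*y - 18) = (y + 3)/(y^2 - 9*y + 18)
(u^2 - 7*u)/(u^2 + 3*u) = (u - 7)/(u + 3)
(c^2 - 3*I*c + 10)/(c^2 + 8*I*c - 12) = (c - 5*I)/(c + 6*I)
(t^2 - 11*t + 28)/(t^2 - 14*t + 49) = (t - 4)/(t - 7)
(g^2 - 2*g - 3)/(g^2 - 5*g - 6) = (g - 3)/(g - 6)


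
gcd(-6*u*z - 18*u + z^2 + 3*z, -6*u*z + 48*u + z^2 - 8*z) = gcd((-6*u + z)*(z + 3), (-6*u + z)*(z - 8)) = -6*u + z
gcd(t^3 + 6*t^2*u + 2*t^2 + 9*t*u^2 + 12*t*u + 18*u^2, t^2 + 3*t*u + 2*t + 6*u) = t^2 + 3*t*u + 2*t + 6*u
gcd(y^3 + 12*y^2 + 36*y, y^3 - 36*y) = y^2 + 6*y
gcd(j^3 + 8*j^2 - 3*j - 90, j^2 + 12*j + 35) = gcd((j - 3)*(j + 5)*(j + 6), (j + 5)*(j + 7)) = j + 5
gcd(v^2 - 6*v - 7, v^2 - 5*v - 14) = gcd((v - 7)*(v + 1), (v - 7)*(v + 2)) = v - 7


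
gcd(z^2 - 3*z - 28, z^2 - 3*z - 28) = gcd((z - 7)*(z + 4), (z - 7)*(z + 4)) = z^2 - 3*z - 28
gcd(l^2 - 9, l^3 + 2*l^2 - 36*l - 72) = 1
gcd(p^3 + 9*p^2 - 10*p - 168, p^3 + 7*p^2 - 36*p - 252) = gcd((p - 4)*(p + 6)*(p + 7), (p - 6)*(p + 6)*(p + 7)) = p^2 + 13*p + 42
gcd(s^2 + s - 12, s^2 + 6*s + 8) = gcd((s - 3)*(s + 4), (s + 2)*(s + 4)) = s + 4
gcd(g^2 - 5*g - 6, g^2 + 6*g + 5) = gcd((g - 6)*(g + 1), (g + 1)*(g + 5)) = g + 1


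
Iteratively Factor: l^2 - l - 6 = (l - 3)*(l + 2)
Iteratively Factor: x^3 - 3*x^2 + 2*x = (x)*(x^2 - 3*x + 2) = x*(x - 1)*(x - 2)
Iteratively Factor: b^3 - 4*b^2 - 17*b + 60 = (b - 5)*(b^2 + b - 12) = (b - 5)*(b - 3)*(b + 4)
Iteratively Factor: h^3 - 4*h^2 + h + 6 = (h - 2)*(h^2 - 2*h - 3) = (h - 2)*(h + 1)*(h - 3)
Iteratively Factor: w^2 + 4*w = (w)*(w + 4)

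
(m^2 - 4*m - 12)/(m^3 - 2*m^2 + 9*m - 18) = (m^2 - 4*m - 12)/(m^3 - 2*m^2 + 9*m - 18)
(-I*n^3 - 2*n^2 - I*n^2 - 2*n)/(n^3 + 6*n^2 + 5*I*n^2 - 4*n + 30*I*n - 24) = n*(-I*n^2 + n*(-2 - I) - 2)/(n^3 + n^2*(6 + 5*I) + 2*n*(-2 + 15*I) - 24)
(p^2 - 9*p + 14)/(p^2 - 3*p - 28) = (p - 2)/(p + 4)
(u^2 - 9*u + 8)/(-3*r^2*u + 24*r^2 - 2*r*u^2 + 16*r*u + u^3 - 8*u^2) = (1 - u)/(3*r^2 + 2*r*u - u^2)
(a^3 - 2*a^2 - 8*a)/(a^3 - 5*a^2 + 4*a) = (a + 2)/(a - 1)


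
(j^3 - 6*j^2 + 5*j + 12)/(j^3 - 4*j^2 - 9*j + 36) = (j + 1)/(j + 3)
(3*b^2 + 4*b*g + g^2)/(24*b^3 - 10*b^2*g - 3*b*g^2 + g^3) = (b + g)/(8*b^2 - 6*b*g + g^2)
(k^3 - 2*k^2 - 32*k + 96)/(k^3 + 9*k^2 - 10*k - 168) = (k - 4)/(k + 7)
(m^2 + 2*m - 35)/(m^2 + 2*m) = (m^2 + 2*m - 35)/(m*(m + 2))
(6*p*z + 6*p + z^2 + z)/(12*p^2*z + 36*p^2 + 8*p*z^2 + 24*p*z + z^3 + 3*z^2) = (z + 1)/(2*p*z + 6*p + z^2 + 3*z)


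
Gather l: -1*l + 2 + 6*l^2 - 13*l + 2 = 6*l^2 - 14*l + 4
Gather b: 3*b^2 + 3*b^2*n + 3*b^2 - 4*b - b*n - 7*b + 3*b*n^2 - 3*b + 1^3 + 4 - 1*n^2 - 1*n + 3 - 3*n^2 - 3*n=b^2*(3*n + 6) + b*(3*n^2 - n - 14) - 4*n^2 - 4*n + 8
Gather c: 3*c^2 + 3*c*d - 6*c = 3*c^2 + c*(3*d - 6)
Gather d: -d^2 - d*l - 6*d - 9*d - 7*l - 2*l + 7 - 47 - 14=-d^2 + d*(-l - 15) - 9*l - 54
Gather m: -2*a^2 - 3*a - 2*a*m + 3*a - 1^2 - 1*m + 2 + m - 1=-2*a^2 - 2*a*m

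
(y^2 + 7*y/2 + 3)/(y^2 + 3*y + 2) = (y + 3/2)/(y + 1)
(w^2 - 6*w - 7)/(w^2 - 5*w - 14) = (w + 1)/(w + 2)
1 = 1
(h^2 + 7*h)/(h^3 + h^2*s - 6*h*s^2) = (h + 7)/(h^2 + h*s - 6*s^2)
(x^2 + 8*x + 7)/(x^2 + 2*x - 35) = (x + 1)/(x - 5)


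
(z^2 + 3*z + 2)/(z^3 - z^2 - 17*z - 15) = (z + 2)/(z^2 - 2*z - 15)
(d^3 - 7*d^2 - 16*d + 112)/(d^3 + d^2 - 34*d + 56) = (d^2 - 3*d - 28)/(d^2 + 5*d - 14)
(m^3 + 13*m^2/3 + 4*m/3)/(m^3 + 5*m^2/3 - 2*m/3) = (3*m^2 + 13*m + 4)/(3*m^2 + 5*m - 2)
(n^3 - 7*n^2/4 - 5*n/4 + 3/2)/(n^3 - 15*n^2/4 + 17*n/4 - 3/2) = (n + 1)/(n - 1)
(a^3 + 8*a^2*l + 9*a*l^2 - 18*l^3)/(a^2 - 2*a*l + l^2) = (a^2 + 9*a*l + 18*l^2)/(a - l)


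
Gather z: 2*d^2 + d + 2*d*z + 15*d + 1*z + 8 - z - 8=2*d^2 + 2*d*z + 16*d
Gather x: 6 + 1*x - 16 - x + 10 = 0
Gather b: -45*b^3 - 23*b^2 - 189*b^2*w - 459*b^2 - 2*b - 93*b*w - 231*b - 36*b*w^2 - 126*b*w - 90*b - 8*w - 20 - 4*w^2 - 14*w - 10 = -45*b^3 + b^2*(-189*w - 482) + b*(-36*w^2 - 219*w - 323) - 4*w^2 - 22*w - 30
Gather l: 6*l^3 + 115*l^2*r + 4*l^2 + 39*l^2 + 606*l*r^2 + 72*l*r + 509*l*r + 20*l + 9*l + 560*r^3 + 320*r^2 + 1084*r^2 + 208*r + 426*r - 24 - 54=6*l^3 + l^2*(115*r + 43) + l*(606*r^2 + 581*r + 29) + 560*r^3 + 1404*r^2 + 634*r - 78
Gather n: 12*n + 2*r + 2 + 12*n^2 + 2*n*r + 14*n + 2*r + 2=12*n^2 + n*(2*r + 26) + 4*r + 4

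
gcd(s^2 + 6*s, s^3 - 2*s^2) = s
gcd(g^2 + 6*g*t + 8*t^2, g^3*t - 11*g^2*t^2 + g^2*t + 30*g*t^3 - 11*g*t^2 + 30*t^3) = 1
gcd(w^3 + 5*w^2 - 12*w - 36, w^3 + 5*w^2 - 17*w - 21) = w - 3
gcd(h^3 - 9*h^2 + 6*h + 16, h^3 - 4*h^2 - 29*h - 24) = h^2 - 7*h - 8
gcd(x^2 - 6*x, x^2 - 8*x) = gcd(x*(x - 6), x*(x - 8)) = x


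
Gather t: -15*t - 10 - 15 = -15*t - 25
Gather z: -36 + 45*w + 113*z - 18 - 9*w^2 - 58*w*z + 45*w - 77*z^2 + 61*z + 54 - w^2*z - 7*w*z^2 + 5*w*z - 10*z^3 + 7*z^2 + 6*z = -9*w^2 + 90*w - 10*z^3 + z^2*(-7*w - 70) + z*(-w^2 - 53*w + 180)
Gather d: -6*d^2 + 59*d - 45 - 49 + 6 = -6*d^2 + 59*d - 88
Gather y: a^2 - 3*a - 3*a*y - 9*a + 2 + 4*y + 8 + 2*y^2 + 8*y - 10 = a^2 - 12*a + 2*y^2 + y*(12 - 3*a)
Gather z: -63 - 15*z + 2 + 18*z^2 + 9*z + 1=18*z^2 - 6*z - 60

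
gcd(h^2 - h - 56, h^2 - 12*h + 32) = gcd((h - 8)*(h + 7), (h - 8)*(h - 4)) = h - 8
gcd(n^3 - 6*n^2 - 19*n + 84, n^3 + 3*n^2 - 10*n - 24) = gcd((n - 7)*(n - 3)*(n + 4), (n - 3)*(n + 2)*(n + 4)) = n^2 + n - 12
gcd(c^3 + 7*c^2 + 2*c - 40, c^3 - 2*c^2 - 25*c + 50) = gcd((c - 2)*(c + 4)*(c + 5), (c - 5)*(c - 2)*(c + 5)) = c^2 + 3*c - 10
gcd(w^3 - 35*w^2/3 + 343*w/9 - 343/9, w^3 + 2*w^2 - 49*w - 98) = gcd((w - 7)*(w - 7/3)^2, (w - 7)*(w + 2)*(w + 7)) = w - 7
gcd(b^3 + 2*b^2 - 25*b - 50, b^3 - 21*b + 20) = b + 5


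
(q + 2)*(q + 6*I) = q^2 + 2*q + 6*I*q + 12*I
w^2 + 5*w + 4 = (w + 1)*(w + 4)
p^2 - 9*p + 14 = (p - 7)*(p - 2)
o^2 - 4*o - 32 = (o - 8)*(o + 4)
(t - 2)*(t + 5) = t^2 + 3*t - 10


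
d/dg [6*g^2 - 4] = 12*g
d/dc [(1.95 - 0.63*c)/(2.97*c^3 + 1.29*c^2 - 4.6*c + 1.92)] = (3.7422*c^3 - 16.5618*c^2 - 5.031*c + 7.7604)/(8.8209*c^6 + 7.6626*c^5 - 25.6599*c^4 - 0.463199999999999*c^3 + 26.1136*c^2 - 17.664*c + 3.6864)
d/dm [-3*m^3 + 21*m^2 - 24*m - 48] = -9*m^2 + 42*m - 24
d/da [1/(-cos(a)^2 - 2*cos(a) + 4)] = -2*(cos(a) + 1)*sin(a)/(cos(a)^2 + 2*cos(a) - 4)^2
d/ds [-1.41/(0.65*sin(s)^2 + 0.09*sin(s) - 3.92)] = (1.833*sin(s) + 0.1269)*cos(s)/(0.65*sin(s)^2 + 0.09*sin(s) - 3.92)^2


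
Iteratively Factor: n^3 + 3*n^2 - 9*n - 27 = (n + 3)*(n^2 - 9) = (n + 3)^2*(n - 3)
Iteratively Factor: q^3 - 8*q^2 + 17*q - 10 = (q - 1)*(q^2 - 7*q + 10) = (q - 5)*(q - 1)*(q - 2)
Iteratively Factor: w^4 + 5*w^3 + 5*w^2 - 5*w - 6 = (w + 1)*(w^3 + 4*w^2 + w - 6) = (w + 1)*(w + 3)*(w^2 + w - 2) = (w - 1)*(w + 1)*(w + 3)*(w + 2)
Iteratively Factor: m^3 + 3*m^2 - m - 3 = (m + 1)*(m^2 + 2*m - 3) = (m + 1)*(m + 3)*(m - 1)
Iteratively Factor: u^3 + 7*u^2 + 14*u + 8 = (u + 1)*(u^2 + 6*u + 8) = (u + 1)*(u + 2)*(u + 4)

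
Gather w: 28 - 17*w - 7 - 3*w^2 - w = -3*w^2 - 18*w + 21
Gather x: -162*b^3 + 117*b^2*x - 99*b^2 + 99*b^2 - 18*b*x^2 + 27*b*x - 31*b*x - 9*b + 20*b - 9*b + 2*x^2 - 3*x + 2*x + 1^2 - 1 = -162*b^3 + 2*b + x^2*(2 - 18*b) + x*(117*b^2 - 4*b - 1)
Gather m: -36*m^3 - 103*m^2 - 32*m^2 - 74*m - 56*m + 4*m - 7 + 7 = -36*m^3 - 135*m^2 - 126*m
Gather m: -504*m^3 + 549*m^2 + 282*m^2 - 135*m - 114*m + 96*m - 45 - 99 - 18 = -504*m^3 + 831*m^2 - 153*m - 162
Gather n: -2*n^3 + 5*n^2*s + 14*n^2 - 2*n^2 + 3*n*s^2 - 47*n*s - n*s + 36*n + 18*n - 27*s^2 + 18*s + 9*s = -2*n^3 + n^2*(5*s + 12) + n*(3*s^2 - 48*s + 54) - 27*s^2 + 27*s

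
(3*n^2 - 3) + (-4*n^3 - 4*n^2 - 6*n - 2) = -4*n^3 - n^2 - 6*n - 5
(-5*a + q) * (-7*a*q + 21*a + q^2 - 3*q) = 35*a^2*q - 105*a^2 - 12*a*q^2 + 36*a*q + q^3 - 3*q^2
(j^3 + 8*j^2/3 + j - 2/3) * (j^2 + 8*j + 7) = j^5 + 32*j^4/3 + 88*j^3/3 + 26*j^2 + 5*j/3 - 14/3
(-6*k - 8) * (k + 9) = -6*k^2 - 62*k - 72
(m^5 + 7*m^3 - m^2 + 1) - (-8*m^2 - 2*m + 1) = m^5 + 7*m^3 + 7*m^2 + 2*m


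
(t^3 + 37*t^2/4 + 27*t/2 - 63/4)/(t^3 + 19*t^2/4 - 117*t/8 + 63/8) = 2*(t + 3)/(2*t - 3)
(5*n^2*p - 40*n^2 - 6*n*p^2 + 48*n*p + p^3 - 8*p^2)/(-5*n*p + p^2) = -n + 8*n/p + p - 8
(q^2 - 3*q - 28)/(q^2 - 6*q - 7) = (q + 4)/(q + 1)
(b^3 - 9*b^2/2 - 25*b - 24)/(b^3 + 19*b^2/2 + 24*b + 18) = (b - 8)/(b + 6)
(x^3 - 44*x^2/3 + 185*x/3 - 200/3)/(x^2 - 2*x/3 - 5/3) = (x^2 - 13*x + 40)/(x + 1)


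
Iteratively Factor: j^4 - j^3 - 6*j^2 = (j + 2)*(j^3 - 3*j^2) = (j - 3)*(j + 2)*(j^2) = j*(j - 3)*(j + 2)*(j)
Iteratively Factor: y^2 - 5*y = (y - 5)*(y)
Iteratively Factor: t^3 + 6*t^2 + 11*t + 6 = (t + 1)*(t^2 + 5*t + 6) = (t + 1)*(t + 3)*(t + 2)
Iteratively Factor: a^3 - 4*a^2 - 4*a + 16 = (a - 2)*(a^2 - 2*a - 8) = (a - 2)*(a + 2)*(a - 4)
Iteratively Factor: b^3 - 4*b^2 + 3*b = (b - 3)*(b^2 - b) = (b - 3)*(b - 1)*(b)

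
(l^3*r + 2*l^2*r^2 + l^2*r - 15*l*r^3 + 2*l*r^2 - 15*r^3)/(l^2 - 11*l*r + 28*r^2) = r*(l^3 + 2*l^2*r + l^2 - 15*l*r^2 + 2*l*r - 15*r^2)/(l^2 - 11*l*r + 28*r^2)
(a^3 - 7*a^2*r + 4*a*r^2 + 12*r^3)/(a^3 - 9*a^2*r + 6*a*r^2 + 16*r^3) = (-a + 6*r)/(-a + 8*r)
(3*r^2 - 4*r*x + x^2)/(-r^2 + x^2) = (-3*r + x)/(r + x)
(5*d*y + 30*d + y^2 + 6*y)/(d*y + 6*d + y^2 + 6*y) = (5*d + y)/(d + y)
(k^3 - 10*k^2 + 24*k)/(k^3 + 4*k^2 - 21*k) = (k^2 - 10*k + 24)/(k^2 + 4*k - 21)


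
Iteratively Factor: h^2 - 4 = (h - 2)*(h + 2)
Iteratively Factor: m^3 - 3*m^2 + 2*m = (m - 2)*(m^2 - m) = m*(m - 2)*(m - 1)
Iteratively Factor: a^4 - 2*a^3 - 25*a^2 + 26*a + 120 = (a - 5)*(a^3 + 3*a^2 - 10*a - 24) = (a - 5)*(a - 3)*(a^2 + 6*a + 8) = (a - 5)*(a - 3)*(a + 4)*(a + 2)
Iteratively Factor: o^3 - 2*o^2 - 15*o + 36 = (o + 4)*(o^2 - 6*o + 9) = (o - 3)*(o + 4)*(o - 3)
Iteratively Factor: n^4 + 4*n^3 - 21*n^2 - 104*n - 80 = (n + 4)*(n^3 - 21*n - 20) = (n + 4)^2*(n^2 - 4*n - 5) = (n + 1)*(n + 4)^2*(n - 5)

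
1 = 1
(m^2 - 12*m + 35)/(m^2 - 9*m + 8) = (m^2 - 12*m + 35)/(m^2 - 9*m + 8)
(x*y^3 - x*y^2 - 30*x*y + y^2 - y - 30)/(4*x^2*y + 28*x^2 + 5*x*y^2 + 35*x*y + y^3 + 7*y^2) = (x*y^3 - x*y^2 - 30*x*y + y^2 - y - 30)/(4*x^2*y + 28*x^2 + 5*x*y^2 + 35*x*y + y^3 + 7*y^2)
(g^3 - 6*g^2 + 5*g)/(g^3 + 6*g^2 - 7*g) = (g - 5)/(g + 7)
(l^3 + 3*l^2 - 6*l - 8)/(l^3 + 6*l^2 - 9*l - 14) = (l + 4)/(l + 7)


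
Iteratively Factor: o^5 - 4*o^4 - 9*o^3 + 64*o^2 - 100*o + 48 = (o - 2)*(o^4 - 2*o^3 - 13*o^2 + 38*o - 24) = (o - 2)^2*(o^3 - 13*o + 12) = (o - 2)^2*(o - 1)*(o^2 + o - 12) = (o - 3)*(o - 2)^2*(o - 1)*(o + 4)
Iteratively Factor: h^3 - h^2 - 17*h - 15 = (h + 3)*(h^2 - 4*h - 5) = (h + 1)*(h + 3)*(h - 5)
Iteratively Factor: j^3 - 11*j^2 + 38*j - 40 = (j - 2)*(j^2 - 9*j + 20) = (j - 4)*(j - 2)*(j - 5)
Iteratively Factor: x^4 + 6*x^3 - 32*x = (x - 2)*(x^3 + 8*x^2 + 16*x) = (x - 2)*(x + 4)*(x^2 + 4*x) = (x - 2)*(x + 4)^2*(x)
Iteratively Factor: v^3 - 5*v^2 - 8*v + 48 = (v - 4)*(v^2 - v - 12) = (v - 4)^2*(v + 3)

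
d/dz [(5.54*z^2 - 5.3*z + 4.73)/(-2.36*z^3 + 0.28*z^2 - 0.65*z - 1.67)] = (13.0744*z^4 - 25.016*z^3 + 31.3714*z^2 - 21.1524*z + 11.9255)/(5.5696*z^6 - 1.3216*z^5 + 3.1464*z^4 + 7.5184*z^3 - 0.5127*z^2 + 2.171*z + 2.7889)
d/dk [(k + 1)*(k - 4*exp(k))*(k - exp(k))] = (1 - exp(k))*(k + 1)*(k - 4*exp(k)) - (k + 1)*(k - exp(k))*(4*exp(k) - 1) + (k - 4*exp(k))*(k - exp(k))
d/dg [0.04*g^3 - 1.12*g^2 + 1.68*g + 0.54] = 0.12*g^2 - 2.24*g + 1.68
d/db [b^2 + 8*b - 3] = 2*b + 8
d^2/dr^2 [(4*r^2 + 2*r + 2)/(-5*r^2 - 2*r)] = 4*(-5*r^3 - 75*r^2 - 30*r - 4)/(r^3*(125*r^3 + 150*r^2 + 60*r + 8))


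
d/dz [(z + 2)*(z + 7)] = 2*z + 9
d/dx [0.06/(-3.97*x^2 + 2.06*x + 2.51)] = (0.4764*x - 0.1236)/(-3.97*x^2 + 2.06*x + 2.51)^2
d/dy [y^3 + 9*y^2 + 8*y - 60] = 3*y^2 + 18*y + 8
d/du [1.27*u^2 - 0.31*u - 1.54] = 2.54*u - 0.31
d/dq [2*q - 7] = 2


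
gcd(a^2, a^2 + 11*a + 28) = 1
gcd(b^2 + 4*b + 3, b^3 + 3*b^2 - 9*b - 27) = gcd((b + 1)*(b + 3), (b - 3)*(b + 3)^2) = b + 3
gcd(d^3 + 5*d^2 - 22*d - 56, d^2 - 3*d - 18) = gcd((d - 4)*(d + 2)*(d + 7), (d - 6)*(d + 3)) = 1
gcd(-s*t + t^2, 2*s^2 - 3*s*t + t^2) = s - t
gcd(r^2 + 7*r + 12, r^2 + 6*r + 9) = r + 3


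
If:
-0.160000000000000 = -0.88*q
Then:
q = 0.18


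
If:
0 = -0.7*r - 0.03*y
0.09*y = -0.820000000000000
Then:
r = 0.39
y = -9.11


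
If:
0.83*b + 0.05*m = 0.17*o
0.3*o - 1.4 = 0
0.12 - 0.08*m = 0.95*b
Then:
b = 3.04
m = -34.61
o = 4.67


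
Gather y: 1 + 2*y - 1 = 2*y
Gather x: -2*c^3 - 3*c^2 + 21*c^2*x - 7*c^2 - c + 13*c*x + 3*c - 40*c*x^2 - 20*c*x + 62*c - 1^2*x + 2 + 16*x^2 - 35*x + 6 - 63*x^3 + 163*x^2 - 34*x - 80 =-2*c^3 - 10*c^2 + 64*c - 63*x^3 + x^2*(179 - 40*c) + x*(21*c^2 - 7*c - 70) - 72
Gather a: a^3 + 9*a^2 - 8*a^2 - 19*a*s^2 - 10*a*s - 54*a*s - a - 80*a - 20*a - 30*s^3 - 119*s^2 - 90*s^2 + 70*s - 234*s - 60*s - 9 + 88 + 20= a^3 + a^2 + a*(-19*s^2 - 64*s - 101) - 30*s^3 - 209*s^2 - 224*s + 99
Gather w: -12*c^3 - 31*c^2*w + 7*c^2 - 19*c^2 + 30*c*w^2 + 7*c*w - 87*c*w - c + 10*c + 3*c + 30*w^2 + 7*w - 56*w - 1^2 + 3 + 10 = -12*c^3 - 12*c^2 + 12*c + w^2*(30*c + 30) + w*(-31*c^2 - 80*c - 49) + 12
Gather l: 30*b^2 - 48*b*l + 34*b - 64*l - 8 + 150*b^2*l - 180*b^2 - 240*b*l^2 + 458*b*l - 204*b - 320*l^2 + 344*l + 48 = -150*b^2 - 170*b + l^2*(-240*b - 320) + l*(150*b^2 + 410*b + 280) + 40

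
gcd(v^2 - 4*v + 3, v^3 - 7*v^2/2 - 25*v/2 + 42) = v - 3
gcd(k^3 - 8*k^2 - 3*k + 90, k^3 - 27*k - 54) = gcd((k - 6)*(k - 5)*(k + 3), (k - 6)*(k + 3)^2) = k^2 - 3*k - 18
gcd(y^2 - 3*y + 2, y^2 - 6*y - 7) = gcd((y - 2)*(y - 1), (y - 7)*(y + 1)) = 1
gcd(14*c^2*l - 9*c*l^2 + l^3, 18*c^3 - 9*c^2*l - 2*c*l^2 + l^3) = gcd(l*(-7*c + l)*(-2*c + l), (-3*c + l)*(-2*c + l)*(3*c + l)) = 2*c - l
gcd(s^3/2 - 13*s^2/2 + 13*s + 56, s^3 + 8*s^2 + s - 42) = 1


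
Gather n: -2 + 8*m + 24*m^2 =24*m^2 + 8*m - 2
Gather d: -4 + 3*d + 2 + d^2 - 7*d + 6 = d^2 - 4*d + 4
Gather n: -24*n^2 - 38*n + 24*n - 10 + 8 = -24*n^2 - 14*n - 2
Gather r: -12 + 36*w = 36*w - 12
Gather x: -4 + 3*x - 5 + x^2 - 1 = x^2 + 3*x - 10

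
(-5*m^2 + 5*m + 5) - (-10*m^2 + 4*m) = 5*m^2 + m + 5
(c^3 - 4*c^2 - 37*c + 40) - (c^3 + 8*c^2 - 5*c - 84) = -12*c^2 - 32*c + 124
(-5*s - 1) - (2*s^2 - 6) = -2*s^2 - 5*s + 5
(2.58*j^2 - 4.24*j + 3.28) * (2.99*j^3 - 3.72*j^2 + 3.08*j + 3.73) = 7.7142*j^5 - 22.2752*j^4 + 33.5264*j^3 - 15.6374*j^2 - 5.7128*j + 12.2344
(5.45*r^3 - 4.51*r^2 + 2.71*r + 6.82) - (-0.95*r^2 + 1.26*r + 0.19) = 5.45*r^3 - 3.56*r^2 + 1.45*r + 6.63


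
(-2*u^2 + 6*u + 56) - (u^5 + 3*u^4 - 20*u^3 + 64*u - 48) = -u^5 - 3*u^4 + 20*u^3 - 2*u^2 - 58*u + 104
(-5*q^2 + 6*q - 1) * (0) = 0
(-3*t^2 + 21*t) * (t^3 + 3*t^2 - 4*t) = -3*t^5 + 12*t^4 + 75*t^3 - 84*t^2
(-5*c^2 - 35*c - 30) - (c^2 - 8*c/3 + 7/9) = -6*c^2 - 97*c/3 - 277/9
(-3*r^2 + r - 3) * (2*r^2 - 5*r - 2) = -6*r^4 + 17*r^3 - 5*r^2 + 13*r + 6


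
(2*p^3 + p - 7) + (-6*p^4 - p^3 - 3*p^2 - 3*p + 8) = -6*p^4 + p^3 - 3*p^2 - 2*p + 1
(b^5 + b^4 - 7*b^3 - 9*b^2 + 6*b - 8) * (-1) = -b^5 - b^4 + 7*b^3 + 9*b^2 - 6*b + 8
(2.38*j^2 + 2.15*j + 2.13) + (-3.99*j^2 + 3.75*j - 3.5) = -1.61*j^2 + 5.9*j - 1.37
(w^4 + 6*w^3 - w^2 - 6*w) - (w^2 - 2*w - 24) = w^4 + 6*w^3 - 2*w^2 - 4*w + 24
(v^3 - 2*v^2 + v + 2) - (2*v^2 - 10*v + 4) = v^3 - 4*v^2 + 11*v - 2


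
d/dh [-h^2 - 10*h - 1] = -2*h - 10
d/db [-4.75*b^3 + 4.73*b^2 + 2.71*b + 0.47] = -14.25*b^2 + 9.46*b + 2.71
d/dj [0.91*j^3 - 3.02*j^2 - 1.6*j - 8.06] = 2.73*j^2 - 6.04*j - 1.6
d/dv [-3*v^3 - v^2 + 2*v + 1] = -9*v^2 - 2*v + 2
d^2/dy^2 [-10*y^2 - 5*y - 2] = -20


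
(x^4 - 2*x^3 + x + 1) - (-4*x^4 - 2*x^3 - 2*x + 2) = 5*x^4 + 3*x - 1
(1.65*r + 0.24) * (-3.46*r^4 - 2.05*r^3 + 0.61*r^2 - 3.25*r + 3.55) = -5.709*r^5 - 4.2129*r^4 + 0.5145*r^3 - 5.2161*r^2 + 5.0775*r + 0.852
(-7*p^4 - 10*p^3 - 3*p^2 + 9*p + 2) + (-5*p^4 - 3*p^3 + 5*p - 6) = -12*p^4 - 13*p^3 - 3*p^2 + 14*p - 4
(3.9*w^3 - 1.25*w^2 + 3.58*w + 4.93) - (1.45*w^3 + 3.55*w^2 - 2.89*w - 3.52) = 2.45*w^3 - 4.8*w^2 + 6.47*w + 8.45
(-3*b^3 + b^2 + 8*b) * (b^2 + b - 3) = -3*b^5 - 2*b^4 + 18*b^3 + 5*b^2 - 24*b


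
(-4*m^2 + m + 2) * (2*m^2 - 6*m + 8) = -8*m^4 + 26*m^3 - 34*m^2 - 4*m + 16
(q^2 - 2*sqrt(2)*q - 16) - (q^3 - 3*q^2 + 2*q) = -q^3 + 4*q^2 - 2*sqrt(2)*q - 2*q - 16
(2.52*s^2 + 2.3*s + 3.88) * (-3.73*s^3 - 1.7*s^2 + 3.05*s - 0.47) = -9.3996*s^5 - 12.863*s^4 - 10.6964*s^3 - 0.765400000000001*s^2 + 10.753*s - 1.8236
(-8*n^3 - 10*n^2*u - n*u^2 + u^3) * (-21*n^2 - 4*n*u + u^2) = 168*n^5 + 242*n^4*u + 53*n^3*u^2 - 27*n^2*u^3 - 5*n*u^4 + u^5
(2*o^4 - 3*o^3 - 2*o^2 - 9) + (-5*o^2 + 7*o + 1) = 2*o^4 - 3*o^3 - 7*o^2 + 7*o - 8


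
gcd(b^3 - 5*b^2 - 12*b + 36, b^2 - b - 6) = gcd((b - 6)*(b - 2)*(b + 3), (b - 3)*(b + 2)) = 1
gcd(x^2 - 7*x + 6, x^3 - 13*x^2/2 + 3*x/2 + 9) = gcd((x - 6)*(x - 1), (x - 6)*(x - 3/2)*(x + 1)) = x - 6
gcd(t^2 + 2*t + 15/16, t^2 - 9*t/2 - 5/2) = 1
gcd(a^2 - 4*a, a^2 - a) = a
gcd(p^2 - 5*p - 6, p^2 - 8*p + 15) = 1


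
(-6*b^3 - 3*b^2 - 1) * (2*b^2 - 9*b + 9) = -12*b^5 + 48*b^4 - 27*b^3 - 29*b^2 + 9*b - 9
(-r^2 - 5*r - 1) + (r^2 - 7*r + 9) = 8 - 12*r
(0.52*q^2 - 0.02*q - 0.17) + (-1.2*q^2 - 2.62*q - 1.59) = -0.68*q^2 - 2.64*q - 1.76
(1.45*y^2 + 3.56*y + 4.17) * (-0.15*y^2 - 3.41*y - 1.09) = -0.2175*y^4 - 5.4785*y^3 - 14.3456*y^2 - 18.1001*y - 4.5453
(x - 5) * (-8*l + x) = -8*l*x + 40*l + x^2 - 5*x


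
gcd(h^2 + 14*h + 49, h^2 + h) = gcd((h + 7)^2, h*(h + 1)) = 1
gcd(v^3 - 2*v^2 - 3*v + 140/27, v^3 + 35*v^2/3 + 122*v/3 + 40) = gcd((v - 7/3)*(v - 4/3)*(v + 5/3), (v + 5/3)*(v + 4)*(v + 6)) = v + 5/3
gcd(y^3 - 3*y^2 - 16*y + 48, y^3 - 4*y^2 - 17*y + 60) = y^2 + y - 12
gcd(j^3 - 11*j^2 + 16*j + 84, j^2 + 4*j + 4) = j + 2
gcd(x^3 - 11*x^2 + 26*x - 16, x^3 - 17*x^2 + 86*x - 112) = x^2 - 10*x + 16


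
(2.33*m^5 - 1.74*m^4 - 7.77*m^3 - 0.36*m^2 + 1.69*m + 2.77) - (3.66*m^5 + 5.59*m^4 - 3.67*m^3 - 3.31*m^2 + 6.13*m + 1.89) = -1.33*m^5 - 7.33*m^4 - 4.1*m^3 + 2.95*m^2 - 4.44*m + 0.88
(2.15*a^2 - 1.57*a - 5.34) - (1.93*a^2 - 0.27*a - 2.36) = 0.22*a^2 - 1.3*a - 2.98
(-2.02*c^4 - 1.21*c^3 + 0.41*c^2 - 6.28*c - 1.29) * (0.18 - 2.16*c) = 4.3632*c^5 + 2.25*c^4 - 1.1034*c^3 + 13.6386*c^2 + 1.656*c - 0.2322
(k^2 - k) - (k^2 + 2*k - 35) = 35 - 3*k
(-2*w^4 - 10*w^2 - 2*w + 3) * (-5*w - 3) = 10*w^5 + 6*w^4 + 50*w^3 + 40*w^2 - 9*w - 9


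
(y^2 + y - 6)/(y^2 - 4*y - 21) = (y - 2)/(y - 7)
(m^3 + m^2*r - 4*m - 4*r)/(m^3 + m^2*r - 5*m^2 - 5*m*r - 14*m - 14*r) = (m - 2)/(m - 7)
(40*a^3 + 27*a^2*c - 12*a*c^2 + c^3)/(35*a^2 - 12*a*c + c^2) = (8*a^2 + 7*a*c - c^2)/(7*a - c)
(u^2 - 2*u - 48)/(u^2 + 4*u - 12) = (u - 8)/(u - 2)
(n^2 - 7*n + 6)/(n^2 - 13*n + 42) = (n - 1)/(n - 7)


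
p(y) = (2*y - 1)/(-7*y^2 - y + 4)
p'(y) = (2*y - 1)*(14*y + 1)/(-7*y^2 - y + 4)^2 + 2/(-7*y^2 - y + 4) = (-14*y^2 - 2*y + (2*y - 1)*(14*y + 1) + 8)/(7*y^2 + y - 4)^2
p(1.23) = -0.19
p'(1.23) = 0.18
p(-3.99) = 0.09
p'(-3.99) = 0.03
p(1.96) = -0.12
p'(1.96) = 0.05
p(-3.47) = 0.10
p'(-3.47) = 0.04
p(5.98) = -0.04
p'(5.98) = 0.01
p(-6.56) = 0.05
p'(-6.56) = 0.01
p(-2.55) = 0.16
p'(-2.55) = 0.09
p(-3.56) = 0.10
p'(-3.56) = 0.04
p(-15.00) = 0.02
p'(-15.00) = 0.00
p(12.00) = -0.02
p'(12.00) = 0.00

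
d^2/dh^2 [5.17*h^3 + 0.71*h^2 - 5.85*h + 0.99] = 31.02*h + 1.42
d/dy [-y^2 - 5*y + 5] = -2*y - 5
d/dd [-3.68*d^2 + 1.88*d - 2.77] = 1.88 - 7.36*d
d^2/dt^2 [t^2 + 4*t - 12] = 2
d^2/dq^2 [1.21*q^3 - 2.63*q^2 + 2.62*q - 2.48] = 7.26*q - 5.26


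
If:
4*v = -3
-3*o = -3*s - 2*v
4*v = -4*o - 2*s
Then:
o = 1/3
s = 5/6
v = -3/4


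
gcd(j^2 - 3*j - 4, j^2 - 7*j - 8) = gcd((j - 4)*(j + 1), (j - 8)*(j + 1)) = j + 1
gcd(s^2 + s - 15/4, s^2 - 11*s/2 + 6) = s - 3/2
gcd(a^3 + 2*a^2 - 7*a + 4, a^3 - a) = a - 1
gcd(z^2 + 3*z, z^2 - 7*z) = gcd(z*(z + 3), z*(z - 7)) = z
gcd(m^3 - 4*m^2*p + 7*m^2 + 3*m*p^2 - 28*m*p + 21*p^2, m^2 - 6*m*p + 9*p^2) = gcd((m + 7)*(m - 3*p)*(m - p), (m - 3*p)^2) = -m + 3*p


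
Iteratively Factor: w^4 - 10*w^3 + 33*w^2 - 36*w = (w - 4)*(w^3 - 6*w^2 + 9*w) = (w - 4)*(w - 3)*(w^2 - 3*w) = (w - 4)*(w - 3)^2*(w)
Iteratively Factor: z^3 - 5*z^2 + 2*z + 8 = (z - 4)*(z^2 - z - 2) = (z - 4)*(z + 1)*(z - 2)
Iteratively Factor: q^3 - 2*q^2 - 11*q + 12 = (q + 3)*(q^2 - 5*q + 4) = (q - 4)*(q + 3)*(q - 1)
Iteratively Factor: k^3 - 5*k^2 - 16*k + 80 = (k - 5)*(k^2 - 16) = (k - 5)*(k - 4)*(k + 4)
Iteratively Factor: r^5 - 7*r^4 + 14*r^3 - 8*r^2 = (r - 4)*(r^4 - 3*r^3 + 2*r^2) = r*(r - 4)*(r^3 - 3*r^2 + 2*r) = r^2*(r - 4)*(r^2 - 3*r + 2) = r^2*(r - 4)*(r - 2)*(r - 1)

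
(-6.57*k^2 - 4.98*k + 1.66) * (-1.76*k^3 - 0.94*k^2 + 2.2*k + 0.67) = 11.5632*k^5 + 14.9406*k^4 - 12.6944*k^3 - 16.9183*k^2 + 0.315399999999999*k + 1.1122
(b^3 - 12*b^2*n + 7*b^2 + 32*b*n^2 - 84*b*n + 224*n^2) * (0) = 0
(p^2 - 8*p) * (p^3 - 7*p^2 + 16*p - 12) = p^5 - 15*p^4 + 72*p^3 - 140*p^2 + 96*p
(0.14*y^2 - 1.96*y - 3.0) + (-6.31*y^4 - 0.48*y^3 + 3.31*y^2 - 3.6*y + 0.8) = -6.31*y^4 - 0.48*y^3 + 3.45*y^2 - 5.56*y - 2.2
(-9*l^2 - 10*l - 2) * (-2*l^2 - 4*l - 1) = 18*l^4 + 56*l^3 + 53*l^2 + 18*l + 2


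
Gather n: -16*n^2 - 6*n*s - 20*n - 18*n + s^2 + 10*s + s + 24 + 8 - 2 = -16*n^2 + n*(-6*s - 38) + s^2 + 11*s + 30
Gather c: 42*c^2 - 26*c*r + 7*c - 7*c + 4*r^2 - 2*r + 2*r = 42*c^2 - 26*c*r + 4*r^2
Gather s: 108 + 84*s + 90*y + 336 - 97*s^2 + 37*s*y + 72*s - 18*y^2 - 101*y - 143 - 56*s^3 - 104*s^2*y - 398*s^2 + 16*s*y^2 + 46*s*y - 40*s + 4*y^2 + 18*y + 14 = -56*s^3 + s^2*(-104*y - 495) + s*(16*y^2 + 83*y + 116) - 14*y^2 + 7*y + 315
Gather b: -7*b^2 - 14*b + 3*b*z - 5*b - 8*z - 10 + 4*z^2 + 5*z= -7*b^2 + b*(3*z - 19) + 4*z^2 - 3*z - 10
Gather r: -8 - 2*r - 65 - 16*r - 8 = -18*r - 81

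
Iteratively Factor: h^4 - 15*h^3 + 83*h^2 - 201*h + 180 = (h - 5)*(h^3 - 10*h^2 + 33*h - 36) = (h - 5)*(h - 3)*(h^2 - 7*h + 12) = (h - 5)*(h - 4)*(h - 3)*(h - 3)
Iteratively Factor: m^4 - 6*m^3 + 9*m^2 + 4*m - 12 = (m + 1)*(m^3 - 7*m^2 + 16*m - 12) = (m - 2)*(m + 1)*(m^2 - 5*m + 6) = (m - 2)^2*(m + 1)*(m - 3)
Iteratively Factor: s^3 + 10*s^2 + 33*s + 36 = (s + 4)*(s^2 + 6*s + 9) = (s + 3)*(s + 4)*(s + 3)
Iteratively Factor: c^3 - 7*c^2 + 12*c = (c - 3)*(c^2 - 4*c) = c*(c - 3)*(c - 4)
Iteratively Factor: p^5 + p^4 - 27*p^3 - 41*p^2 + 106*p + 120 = (p - 2)*(p^4 + 3*p^3 - 21*p^2 - 83*p - 60) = (p - 2)*(p + 3)*(p^3 - 21*p - 20) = (p - 2)*(p + 3)*(p + 4)*(p^2 - 4*p - 5) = (p - 5)*(p - 2)*(p + 3)*(p + 4)*(p + 1)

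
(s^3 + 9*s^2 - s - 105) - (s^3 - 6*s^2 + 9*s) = 15*s^2 - 10*s - 105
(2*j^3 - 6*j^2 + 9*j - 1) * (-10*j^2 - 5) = -20*j^5 + 60*j^4 - 100*j^3 + 40*j^2 - 45*j + 5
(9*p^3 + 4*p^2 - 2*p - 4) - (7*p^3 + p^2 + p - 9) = 2*p^3 + 3*p^2 - 3*p + 5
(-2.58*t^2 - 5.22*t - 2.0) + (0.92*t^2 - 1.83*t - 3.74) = -1.66*t^2 - 7.05*t - 5.74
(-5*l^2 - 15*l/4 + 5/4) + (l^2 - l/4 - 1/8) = -4*l^2 - 4*l + 9/8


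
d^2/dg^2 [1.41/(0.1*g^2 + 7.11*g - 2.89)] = (-0.0282*g^2 - 2.00502*g + 1.41*(0.2*g + 7.11)*(0.4*g + 14.22) + 0.81498)/(0.1*g^2 + 7.11*g - 2.89)^3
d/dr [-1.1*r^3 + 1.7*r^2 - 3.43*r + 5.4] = -3.3*r^2 + 3.4*r - 3.43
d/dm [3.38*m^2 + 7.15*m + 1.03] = 6.76*m + 7.15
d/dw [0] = 0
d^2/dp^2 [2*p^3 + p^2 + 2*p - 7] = 12*p + 2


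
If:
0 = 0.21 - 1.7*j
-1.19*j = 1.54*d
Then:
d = -0.10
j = 0.12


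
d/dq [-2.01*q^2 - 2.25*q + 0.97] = -4.02*q - 2.25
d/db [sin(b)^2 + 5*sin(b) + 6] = (2*sin(b) + 5)*cos(b)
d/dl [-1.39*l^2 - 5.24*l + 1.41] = -2.78*l - 5.24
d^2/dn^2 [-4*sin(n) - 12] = 4*sin(n)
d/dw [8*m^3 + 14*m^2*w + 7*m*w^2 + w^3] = 14*m^2 + 14*m*w + 3*w^2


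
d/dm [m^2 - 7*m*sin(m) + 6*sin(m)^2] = -7*m*cos(m) + 2*m - 7*sin(m) + 6*sin(2*m)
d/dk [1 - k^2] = -2*k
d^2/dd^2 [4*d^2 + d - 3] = 8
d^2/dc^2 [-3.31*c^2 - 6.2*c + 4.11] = -6.62000000000000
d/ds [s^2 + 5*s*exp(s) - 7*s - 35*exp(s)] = 5*s*exp(s) + 2*s - 30*exp(s) - 7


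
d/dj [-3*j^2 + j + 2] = 1 - 6*j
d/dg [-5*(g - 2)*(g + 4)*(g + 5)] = -15*g^2 - 70*g - 10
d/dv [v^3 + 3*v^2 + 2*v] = 3*v^2 + 6*v + 2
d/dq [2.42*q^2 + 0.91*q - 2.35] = 4.84*q + 0.91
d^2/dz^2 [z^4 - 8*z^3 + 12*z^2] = 12*z^2 - 48*z + 24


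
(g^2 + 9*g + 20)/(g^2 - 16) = (g + 5)/(g - 4)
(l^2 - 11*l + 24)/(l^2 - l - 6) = (l - 8)/(l + 2)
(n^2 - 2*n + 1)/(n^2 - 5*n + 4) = (n - 1)/(n - 4)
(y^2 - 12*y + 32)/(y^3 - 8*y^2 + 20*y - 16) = (y - 8)/(y^2 - 4*y + 4)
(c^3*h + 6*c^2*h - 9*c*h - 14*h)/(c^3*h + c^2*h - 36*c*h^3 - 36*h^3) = (c^2 + 5*c - 14)/(c^2 - 36*h^2)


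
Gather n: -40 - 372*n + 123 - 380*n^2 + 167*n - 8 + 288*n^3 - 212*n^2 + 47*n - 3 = 288*n^3 - 592*n^2 - 158*n + 72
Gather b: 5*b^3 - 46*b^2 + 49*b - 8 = 5*b^3 - 46*b^2 + 49*b - 8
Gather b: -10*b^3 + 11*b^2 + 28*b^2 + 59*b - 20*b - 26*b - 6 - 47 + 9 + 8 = -10*b^3 + 39*b^2 + 13*b - 36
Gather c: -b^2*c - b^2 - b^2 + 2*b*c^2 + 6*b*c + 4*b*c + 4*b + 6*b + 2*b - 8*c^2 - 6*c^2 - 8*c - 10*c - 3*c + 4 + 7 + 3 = -2*b^2 + 12*b + c^2*(2*b - 14) + c*(-b^2 + 10*b - 21) + 14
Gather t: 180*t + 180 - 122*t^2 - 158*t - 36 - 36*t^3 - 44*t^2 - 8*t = -36*t^3 - 166*t^2 + 14*t + 144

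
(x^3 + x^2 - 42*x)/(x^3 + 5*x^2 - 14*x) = (x - 6)/(x - 2)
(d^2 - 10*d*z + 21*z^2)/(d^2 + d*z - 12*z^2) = (d - 7*z)/(d + 4*z)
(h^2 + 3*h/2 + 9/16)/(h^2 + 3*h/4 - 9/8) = (16*h^2 + 24*h + 9)/(2*(8*h^2 + 6*h - 9))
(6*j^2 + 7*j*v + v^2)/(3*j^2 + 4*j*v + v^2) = (6*j + v)/(3*j + v)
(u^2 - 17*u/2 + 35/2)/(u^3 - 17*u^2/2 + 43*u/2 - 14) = (u - 5)/(u^2 - 5*u + 4)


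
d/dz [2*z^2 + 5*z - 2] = 4*z + 5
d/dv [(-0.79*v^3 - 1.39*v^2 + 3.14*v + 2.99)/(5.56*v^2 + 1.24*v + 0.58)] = (-4.3924*v^4 - 1.9592*v^3 - 20.5566*v^2 - 34.8612*v - 1.8864)/(30.9136*v^4 + 13.7888*v^3 + 7.9872*v^2 + 1.4384*v + 0.3364)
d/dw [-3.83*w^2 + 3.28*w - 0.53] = 3.28 - 7.66*w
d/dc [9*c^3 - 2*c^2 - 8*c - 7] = 27*c^2 - 4*c - 8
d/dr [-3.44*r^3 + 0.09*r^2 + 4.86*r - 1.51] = -10.32*r^2 + 0.18*r + 4.86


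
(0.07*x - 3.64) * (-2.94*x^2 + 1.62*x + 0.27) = -0.2058*x^3 + 10.815*x^2 - 5.8779*x - 0.9828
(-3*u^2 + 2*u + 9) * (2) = -6*u^2 + 4*u + 18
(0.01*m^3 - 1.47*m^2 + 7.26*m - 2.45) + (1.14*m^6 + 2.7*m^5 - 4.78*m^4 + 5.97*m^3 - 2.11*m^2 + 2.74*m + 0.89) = 1.14*m^6 + 2.7*m^5 - 4.78*m^4 + 5.98*m^3 - 3.58*m^2 + 10.0*m - 1.56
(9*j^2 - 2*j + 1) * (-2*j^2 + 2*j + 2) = -18*j^4 + 22*j^3 + 12*j^2 - 2*j + 2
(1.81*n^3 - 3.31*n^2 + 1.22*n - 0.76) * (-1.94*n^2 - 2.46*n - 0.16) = -3.5114*n^5 + 1.9688*n^4 + 5.4862*n^3 - 0.9972*n^2 + 1.6744*n + 0.1216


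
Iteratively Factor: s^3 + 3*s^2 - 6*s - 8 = (s + 4)*(s^2 - s - 2) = (s + 1)*(s + 4)*(s - 2)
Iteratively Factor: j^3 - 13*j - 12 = (j + 3)*(j^2 - 3*j - 4) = (j - 4)*(j + 3)*(j + 1)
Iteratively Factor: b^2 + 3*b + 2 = (b + 2)*(b + 1)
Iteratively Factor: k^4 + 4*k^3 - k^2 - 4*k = (k + 4)*(k^3 - k) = (k - 1)*(k + 4)*(k^2 + k) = k*(k - 1)*(k + 4)*(k + 1)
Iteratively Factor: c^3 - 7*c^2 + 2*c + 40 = (c - 5)*(c^2 - 2*c - 8) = (c - 5)*(c + 2)*(c - 4)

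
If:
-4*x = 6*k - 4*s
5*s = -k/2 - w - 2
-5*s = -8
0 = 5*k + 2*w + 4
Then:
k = 4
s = 8/5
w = -12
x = -22/5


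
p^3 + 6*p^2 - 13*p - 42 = (p - 3)*(p + 2)*(p + 7)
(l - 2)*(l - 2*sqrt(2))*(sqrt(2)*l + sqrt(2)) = sqrt(2)*l^3 - 4*l^2 - sqrt(2)*l^2 - 2*sqrt(2)*l + 4*l + 8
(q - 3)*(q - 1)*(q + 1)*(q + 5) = q^4 + 2*q^3 - 16*q^2 - 2*q + 15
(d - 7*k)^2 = d^2 - 14*d*k + 49*k^2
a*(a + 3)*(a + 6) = a^3 + 9*a^2 + 18*a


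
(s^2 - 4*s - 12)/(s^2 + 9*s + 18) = (s^2 - 4*s - 12)/(s^2 + 9*s + 18)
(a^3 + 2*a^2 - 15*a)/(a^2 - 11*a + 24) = a*(a + 5)/(a - 8)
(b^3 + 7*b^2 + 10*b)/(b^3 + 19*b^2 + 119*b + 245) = b*(b + 2)/(b^2 + 14*b + 49)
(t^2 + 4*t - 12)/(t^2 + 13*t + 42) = (t - 2)/(t + 7)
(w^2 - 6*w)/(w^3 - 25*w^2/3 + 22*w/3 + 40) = 3*w/(3*w^2 - 7*w - 20)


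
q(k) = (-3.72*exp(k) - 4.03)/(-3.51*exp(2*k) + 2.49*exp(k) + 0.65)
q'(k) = (-3.72*exp(k) - 4.03)*(7.02*exp(2*k) - 2.49*exp(k))/(-3.51*exp(2*k) + 2.49*exp(k) + 0.65)^2 - 3.72*exp(k)/(-3.51*exp(2*k) + 2.49*exp(k) + 0.65)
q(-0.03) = 31.94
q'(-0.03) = -545.10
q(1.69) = 0.27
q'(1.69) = -0.36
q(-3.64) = -5.79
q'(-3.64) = 0.35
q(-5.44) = -6.12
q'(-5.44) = 0.07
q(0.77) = 1.17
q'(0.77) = -2.31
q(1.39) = 0.41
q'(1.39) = -0.60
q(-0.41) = -8.59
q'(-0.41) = -19.60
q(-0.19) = -23.01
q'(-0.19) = -214.31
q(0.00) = 20.95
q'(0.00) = -246.39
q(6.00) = 0.00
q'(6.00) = 0.00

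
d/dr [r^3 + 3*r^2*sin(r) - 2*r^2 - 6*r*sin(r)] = 3*r^2*cos(r) + 3*r^2 - 6*sqrt(2)*r*cos(r + pi/4) - 4*r - 6*sin(r)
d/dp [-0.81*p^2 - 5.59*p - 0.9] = -1.62*p - 5.59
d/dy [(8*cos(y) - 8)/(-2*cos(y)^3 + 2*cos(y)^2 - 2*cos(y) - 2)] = 128*(-cos(y)^3 + 2*cos(y)^2 - cos(y) + 1)*sin(y)/(4*sin(y)^2 + 7*cos(y) + cos(3*y))^2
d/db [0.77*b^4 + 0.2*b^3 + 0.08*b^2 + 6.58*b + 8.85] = 3.08*b^3 + 0.6*b^2 + 0.16*b + 6.58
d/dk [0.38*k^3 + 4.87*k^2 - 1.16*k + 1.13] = 1.14*k^2 + 9.74*k - 1.16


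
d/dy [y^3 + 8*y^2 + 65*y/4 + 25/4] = 3*y^2 + 16*y + 65/4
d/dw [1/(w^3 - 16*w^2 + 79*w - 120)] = (-3*w^2 + 32*w - 79)/(w^3 - 16*w^2 + 79*w - 120)^2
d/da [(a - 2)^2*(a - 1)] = (a - 2)*(3*a - 4)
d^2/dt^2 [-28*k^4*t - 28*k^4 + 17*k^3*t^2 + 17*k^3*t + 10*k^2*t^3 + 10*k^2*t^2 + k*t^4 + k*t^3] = 2*k*(17*k^2 + 30*k*t + 10*k + 6*t^2 + 3*t)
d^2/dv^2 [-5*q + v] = 0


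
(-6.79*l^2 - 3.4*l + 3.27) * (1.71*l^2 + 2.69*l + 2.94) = -11.6109*l^4 - 24.0791*l^3 - 23.5169*l^2 - 1.1997*l + 9.6138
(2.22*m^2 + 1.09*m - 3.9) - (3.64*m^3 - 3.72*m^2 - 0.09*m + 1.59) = -3.64*m^3 + 5.94*m^2 + 1.18*m - 5.49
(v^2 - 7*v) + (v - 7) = v^2 - 6*v - 7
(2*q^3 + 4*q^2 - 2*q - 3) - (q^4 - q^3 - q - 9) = -q^4 + 3*q^3 + 4*q^2 - q + 6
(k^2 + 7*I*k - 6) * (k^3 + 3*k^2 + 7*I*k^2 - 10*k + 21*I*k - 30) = k^5 + 3*k^4 + 14*I*k^4 - 65*k^3 + 42*I*k^3 - 195*k^2 - 112*I*k^2 + 60*k - 336*I*k + 180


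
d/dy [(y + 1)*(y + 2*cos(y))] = y - (y + 1)*(2*sin(y) - 1) + 2*cos(y)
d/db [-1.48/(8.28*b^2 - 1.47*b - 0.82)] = (24.5088*b - 2.1756)/(-8.28*b^2 + 1.47*b + 0.82)^2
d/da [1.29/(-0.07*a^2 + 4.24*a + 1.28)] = (0.1806*a - 5.4696)/(-0.07*a^2 + 4.24*a + 1.28)^2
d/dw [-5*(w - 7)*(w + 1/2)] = 65/2 - 10*w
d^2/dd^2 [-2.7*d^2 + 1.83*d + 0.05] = -5.40000000000000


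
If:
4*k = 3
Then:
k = 3/4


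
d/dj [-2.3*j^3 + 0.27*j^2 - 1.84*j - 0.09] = -6.9*j^2 + 0.54*j - 1.84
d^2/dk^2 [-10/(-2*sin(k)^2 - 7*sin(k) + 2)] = 10*(-16*sin(k)^4 - 42*sin(k)^3 - 41*sin(k)^2 + 70*sin(k) + 106)/(7*sin(k) - cos(2*k) - 1)^3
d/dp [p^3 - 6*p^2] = 3*p*(p - 4)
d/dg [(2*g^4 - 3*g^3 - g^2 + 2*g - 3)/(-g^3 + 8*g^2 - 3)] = (-2*g^6 + 32*g^5 - 25*g^4 - 20*g^3 + 2*g^2 + 54*g - 6)/(g^6 - 16*g^5 + 64*g^4 + 6*g^3 - 48*g^2 + 9)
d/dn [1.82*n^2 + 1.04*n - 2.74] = 3.64*n + 1.04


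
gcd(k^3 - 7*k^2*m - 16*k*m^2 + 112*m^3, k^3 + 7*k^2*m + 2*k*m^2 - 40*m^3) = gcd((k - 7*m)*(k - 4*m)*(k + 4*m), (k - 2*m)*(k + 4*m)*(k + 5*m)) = k + 4*m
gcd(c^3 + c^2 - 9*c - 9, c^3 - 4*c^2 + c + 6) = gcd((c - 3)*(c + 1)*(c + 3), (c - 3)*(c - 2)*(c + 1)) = c^2 - 2*c - 3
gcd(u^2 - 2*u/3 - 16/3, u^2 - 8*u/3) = u - 8/3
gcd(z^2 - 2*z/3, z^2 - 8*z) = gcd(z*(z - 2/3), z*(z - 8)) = z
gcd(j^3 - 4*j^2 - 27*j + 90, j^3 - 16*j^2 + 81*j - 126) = j^2 - 9*j + 18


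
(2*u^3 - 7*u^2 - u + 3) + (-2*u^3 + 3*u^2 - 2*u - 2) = -4*u^2 - 3*u + 1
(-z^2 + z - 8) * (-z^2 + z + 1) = z^4 - 2*z^3 + 8*z^2 - 7*z - 8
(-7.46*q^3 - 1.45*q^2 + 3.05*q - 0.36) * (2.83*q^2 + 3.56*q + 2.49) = -21.1118*q^5 - 30.6611*q^4 - 15.1059*q^3 + 6.2287*q^2 + 6.3129*q - 0.8964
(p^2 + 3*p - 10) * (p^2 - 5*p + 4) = p^4 - 2*p^3 - 21*p^2 + 62*p - 40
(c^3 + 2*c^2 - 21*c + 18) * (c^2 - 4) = c^5 + 2*c^4 - 25*c^3 + 10*c^2 + 84*c - 72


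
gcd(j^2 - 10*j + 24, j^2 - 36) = j - 6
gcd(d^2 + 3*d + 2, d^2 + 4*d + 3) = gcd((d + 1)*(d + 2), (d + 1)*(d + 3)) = d + 1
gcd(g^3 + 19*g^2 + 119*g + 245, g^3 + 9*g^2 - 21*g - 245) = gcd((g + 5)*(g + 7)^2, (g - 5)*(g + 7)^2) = g^2 + 14*g + 49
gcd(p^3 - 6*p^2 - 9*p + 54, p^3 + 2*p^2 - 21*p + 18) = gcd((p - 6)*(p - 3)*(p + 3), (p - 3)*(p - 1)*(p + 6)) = p - 3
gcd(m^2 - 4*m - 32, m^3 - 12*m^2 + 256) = m^2 - 4*m - 32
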